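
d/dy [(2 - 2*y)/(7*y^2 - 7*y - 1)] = 2*(7*y^2 - 14*y + 8)/(49*y^4 - 98*y^3 + 35*y^2 + 14*y + 1)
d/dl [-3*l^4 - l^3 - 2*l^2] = l*(-12*l^2 - 3*l - 4)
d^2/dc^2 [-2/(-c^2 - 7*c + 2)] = 4*(-c^2 - 7*c + (2*c + 7)^2 + 2)/(c^2 + 7*c - 2)^3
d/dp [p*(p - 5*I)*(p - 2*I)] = 3*p^2 - 14*I*p - 10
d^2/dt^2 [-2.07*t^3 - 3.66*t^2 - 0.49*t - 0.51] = -12.42*t - 7.32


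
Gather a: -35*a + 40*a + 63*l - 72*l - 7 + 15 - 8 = 5*a - 9*l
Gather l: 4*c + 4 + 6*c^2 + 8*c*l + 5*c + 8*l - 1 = 6*c^2 + 9*c + l*(8*c + 8) + 3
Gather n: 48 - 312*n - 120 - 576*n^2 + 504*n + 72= -576*n^2 + 192*n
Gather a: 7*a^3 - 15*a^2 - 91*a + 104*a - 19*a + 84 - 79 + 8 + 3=7*a^3 - 15*a^2 - 6*a + 16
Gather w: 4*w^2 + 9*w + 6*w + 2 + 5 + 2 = 4*w^2 + 15*w + 9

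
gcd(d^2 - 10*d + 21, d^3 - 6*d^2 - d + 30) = d - 3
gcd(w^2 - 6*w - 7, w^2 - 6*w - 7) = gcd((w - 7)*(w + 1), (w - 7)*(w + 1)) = w^2 - 6*w - 7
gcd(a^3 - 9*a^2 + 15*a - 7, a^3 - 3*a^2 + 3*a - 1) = a^2 - 2*a + 1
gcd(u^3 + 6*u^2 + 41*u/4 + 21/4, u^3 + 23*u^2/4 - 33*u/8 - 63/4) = u + 3/2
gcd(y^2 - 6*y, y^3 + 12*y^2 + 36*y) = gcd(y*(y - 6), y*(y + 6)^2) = y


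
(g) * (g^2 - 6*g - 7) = g^3 - 6*g^2 - 7*g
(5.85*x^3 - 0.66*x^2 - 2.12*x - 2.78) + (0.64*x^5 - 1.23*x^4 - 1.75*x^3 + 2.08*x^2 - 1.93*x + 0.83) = 0.64*x^5 - 1.23*x^4 + 4.1*x^3 + 1.42*x^2 - 4.05*x - 1.95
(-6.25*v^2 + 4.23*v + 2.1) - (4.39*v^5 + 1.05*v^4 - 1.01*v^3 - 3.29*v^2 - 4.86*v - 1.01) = -4.39*v^5 - 1.05*v^4 + 1.01*v^3 - 2.96*v^2 + 9.09*v + 3.11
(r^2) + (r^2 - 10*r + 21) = 2*r^2 - 10*r + 21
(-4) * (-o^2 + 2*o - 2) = 4*o^2 - 8*o + 8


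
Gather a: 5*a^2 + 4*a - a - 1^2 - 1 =5*a^2 + 3*a - 2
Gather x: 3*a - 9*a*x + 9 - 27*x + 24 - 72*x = 3*a + x*(-9*a - 99) + 33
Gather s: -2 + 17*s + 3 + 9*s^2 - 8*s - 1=9*s^2 + 9*s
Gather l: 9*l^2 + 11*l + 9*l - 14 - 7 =9*l^2 + 20*l - 21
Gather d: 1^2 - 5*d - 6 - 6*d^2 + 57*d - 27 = -6*d^2 + 52*d - 32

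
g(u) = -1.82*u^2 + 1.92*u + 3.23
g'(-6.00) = 23.76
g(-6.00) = -73.81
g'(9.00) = -30.84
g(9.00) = -126.91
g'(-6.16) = 24.34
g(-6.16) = -77.66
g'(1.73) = -4.38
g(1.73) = 1.10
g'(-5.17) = 20.74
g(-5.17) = -55.34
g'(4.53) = -14.57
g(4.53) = -25.42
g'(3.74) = -11.69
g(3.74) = -15.05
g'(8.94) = -30.62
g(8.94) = -125.07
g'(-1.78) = 8.40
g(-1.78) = -5.95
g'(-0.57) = 3.99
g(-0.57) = 1.54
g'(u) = 1.92 - 3.64*u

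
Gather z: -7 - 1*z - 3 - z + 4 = -2*z - 6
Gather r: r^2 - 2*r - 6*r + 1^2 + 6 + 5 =r^2 - 8*r + 12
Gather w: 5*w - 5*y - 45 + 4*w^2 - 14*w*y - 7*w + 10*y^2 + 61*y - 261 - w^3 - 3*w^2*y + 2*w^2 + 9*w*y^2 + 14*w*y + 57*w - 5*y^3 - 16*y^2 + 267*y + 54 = -w^3 + w^2*(6 - 3*y) + w*(9*y^2 + 55) - 5*y^3 - 6*y^2 + 323*y - 252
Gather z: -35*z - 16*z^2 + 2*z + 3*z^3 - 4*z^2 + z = 3*z^3 - 20*z^2 - 32*z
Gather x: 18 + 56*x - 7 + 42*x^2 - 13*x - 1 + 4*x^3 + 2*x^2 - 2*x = 4*x^3 + 44*x^2 + 41*x + 10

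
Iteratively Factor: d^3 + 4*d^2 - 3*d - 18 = (d - 2)*(d^2 + 6*d + 9) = (d - 2)*(d + 3)*(d + 3)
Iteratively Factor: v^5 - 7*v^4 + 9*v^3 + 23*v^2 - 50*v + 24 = (v - 4)*(v^4 - 3*v^3 - 3*v^2 + 11*v - 6) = (v - 4)*(v - 1)*(v^3 - 2*v^2 - 5*v + 6) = (v - 4)*(v - 3)*(v - 1)*(v^2 + v - 2) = (v - 4)*(v - 3)*(v - 1)*(v + 2)*(v - 1)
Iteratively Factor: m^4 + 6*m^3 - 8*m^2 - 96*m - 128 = (m - 4)*(m^3 + 10*m^2 + 32*m + 32) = (m - 4)*(m + 4)*(m^2 + 6*m + 8) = (m - 4)*(m + 4)^2*(m + 2)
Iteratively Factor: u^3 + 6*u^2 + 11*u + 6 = (u + 1)*(u^2 + 5*u + 6) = (u + 1)*(u + 2)*(u + 3)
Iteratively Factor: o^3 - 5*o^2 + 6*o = (o - 2)*(o^2 - 3*o) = o*(o - 2)*(o - 3)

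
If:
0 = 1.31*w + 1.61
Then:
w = -1.23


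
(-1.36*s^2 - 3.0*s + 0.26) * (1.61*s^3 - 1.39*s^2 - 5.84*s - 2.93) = -2.1896*s^5 - 2.9396*s^4 + 12.531*s^3 + 21.1434*s^2 + 7.2716*s - 0.7618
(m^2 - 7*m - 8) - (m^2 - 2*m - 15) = 7 - 5*m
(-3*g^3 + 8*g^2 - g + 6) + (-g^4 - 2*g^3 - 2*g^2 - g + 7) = -g^4 - 5*g^3 + 6*g^2 - 2*g + 13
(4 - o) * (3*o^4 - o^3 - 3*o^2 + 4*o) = -3*o^5 + 13*o^4 - o^3 - 16*o^2 + 16*o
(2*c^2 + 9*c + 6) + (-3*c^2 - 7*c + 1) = -c^2 + 2*c + 7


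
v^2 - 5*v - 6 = (v - 6)*(v + 1)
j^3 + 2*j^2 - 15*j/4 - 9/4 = (j - 3/2)*(j + 1/2)*(j + 3)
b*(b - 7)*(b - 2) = b^3 - 9*b^2 + 14*b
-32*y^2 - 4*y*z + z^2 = (-8*y + z)*(4*y + z)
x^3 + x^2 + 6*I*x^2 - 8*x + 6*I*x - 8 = (x + 1)*(x + 2*I)*(x + 4*I)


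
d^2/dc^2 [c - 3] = 0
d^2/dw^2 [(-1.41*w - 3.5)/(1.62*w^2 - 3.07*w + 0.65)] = (-(1.41*w + 3.5)*(3.24*w - 3.07)*(6.48*w - 6.14) + (13.7052*w + 2.6826)*(1.62*w^2 - 3.07*w + 0.65))/(1.62*w^2 - 3.07*w + 0.65)^3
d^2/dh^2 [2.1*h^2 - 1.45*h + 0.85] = 4.20000000000000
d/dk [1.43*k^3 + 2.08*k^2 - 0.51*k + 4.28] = 4.29*k^2 + 4.16*k - 0.51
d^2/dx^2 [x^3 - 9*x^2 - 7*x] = 6*x - 18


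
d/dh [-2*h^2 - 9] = -4*h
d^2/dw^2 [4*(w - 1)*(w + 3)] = 8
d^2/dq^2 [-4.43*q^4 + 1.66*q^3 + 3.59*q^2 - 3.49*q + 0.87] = -53.16*q^2 + 9.96*q + 7.18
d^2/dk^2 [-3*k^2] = -6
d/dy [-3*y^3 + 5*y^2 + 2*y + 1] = -9*y^2 + 10*y + 2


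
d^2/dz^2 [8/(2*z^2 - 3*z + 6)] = 16*(-4*z^2 + 6*z + (4*z - 3)^2 - 12)/(2*z^2 - 3*z + 6)^3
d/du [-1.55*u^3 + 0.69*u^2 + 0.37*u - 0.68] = -4.65*u^2 + 1.38*u + 0.37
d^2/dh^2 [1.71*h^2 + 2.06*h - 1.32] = 3.42000000000000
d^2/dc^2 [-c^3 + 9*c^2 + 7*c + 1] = 18 - 6*c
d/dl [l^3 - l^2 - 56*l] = 3*l^2 - 2*l - 56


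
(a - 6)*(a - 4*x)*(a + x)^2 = a^4 - 2*a^3*x - 6*a^3 - 7*a^2*x^2 + 12*a^2*x - 4*a*x^3 + 42*a*x^2 + 24*x^3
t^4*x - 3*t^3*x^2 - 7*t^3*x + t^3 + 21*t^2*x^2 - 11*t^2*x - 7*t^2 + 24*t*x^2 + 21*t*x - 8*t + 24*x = (t - 8)*(t + 1)*(t - 3*x)*(t*x + 1)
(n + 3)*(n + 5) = n^2 + 8*n + 15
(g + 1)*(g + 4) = g^2 + 5*g + 4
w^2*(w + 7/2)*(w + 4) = w^4 + 15*w^3/2 + 14*w^2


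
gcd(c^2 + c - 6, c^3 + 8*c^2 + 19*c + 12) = c + 3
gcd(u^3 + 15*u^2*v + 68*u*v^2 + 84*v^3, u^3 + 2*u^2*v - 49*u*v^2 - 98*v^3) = u^2 + 9*u*v + 14*v^2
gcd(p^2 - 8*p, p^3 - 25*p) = p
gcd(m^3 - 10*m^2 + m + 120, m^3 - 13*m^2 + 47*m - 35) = m - 5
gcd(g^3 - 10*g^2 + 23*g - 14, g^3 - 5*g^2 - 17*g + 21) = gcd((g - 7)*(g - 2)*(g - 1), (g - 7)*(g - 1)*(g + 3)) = g^2 - 8*g + 7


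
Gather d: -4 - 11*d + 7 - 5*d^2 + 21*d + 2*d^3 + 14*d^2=2*d^3 + 9*d^2 + 10*d + 3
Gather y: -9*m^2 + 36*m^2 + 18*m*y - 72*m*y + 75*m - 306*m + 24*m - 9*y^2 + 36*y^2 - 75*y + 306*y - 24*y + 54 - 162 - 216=27*m^2 - 207*m + 27*y^2 + y*(207 - 54*m) - 324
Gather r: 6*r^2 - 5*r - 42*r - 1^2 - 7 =6*r^2 - 47*r - 8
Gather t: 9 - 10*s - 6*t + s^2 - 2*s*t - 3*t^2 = s^2 - 10*s - 3*t^2 + t*(-2*s - 6) + 9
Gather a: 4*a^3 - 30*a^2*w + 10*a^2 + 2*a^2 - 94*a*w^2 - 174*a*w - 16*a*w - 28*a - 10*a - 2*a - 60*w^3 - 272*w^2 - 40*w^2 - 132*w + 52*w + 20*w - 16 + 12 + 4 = 4*a^3 + a^2*(12 - 30*w) + a*(-94*w^2 - 190*w - 40) - 60*w^3 - 312*w^2 - 60*w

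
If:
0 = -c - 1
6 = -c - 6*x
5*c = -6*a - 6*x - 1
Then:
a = 3/2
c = -1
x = -5/6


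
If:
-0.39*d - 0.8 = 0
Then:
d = -2.05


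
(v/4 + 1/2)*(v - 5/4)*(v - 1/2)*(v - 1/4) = v^4/4 - 47*v^2/64 + 63*v/128 - 5/64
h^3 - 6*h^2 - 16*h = h*(h - 8)*(h + 2)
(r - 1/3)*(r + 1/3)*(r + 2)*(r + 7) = r^4 + 9*r^3 + 125*r^2/9 - r - 14/9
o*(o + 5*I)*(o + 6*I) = o^3 + 11*I*o^2 - 30*o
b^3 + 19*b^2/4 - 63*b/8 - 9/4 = (b - 3/2)*(b + 1/4)*(b + 6)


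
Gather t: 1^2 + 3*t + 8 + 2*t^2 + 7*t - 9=2*t^2 + 10*t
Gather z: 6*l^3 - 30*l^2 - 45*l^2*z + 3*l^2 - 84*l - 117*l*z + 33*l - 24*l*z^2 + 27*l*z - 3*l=6*l^3 - 27*l^2 - 24*l*z^2 - 54*l + z*(-45*l^2 - 90*l)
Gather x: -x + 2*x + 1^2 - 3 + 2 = x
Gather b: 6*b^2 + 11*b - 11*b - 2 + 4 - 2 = 6*b^2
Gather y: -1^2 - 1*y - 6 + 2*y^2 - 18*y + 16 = 2*y^2 - 19*y + 9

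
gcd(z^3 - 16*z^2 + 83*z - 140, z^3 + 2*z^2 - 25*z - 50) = z - 5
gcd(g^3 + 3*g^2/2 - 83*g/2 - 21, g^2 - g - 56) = g + 7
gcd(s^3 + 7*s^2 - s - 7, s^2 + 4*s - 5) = s - 1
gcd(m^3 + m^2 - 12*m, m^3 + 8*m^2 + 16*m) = m^2 + 4*m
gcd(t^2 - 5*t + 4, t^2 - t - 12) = t - 4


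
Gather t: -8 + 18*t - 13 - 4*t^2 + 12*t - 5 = -4*t^2 + 30*t - 26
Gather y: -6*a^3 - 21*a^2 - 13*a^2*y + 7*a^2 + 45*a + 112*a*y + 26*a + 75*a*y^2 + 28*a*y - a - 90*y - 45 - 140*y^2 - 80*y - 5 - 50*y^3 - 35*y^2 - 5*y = -6*a^3 - 14*a^2 + 70*a - 50*y^3 + y^2*(75*a - 175) + y*(-13*a^2 + 140*a - 175) - 50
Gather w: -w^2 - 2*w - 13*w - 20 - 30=-w^2 - 15*w - 50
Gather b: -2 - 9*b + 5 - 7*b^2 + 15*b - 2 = -7*b^2 + 6*b + 1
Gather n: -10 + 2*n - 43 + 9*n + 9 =11*n - 44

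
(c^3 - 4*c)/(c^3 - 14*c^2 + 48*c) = (c^2 - 4)/(c^2 - 14*c + 48)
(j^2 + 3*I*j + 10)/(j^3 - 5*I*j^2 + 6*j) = (j^2 + 3*I*j + 10)/(j*(j^2 - 5*I*j + 6))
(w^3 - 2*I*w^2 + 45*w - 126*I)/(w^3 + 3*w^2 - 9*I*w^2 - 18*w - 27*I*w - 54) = (w + 7*I)/(w + 3)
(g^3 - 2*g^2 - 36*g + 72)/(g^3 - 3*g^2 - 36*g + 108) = (g - 2)/(g - 3)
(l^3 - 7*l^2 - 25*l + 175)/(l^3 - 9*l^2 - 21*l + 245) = (l - 5)/(l - 7)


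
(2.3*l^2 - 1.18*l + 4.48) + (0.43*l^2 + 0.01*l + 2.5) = 2.73*l^2 - 1.17*l + 6.98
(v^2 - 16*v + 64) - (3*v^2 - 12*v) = -2*v^2 - 4*v + 64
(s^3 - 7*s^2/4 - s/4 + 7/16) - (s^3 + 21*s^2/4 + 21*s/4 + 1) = -7*s^2 - 11*s/2 - 9/16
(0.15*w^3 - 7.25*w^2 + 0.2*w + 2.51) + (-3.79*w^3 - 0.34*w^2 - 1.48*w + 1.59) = -3.64*w^3 - 7.59*w^2 - 1.28*w + 4.1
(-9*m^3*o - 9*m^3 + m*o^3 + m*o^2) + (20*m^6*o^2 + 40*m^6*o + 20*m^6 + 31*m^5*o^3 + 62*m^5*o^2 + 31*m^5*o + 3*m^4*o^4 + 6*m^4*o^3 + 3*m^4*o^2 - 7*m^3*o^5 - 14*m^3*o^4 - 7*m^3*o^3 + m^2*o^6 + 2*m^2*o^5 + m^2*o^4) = 20*m^6*o^2 + 40*m^6*o + 20*m^6 + 31*m^5*o^3 + 62*m^5*o^2 + 31*m^5*o + 3*m^4*o^4 + 6*m^4*o^3 + 3*m^4*o^2 - 7*m^3*o^5 - 14*m^3*o^4 - 7*m^3*o^3 - 9*m^3*o - 9*m^3 + m^2*o^6 + 2*m^2*o^5 + m^2*o^4 + m*o^3 + m*o^2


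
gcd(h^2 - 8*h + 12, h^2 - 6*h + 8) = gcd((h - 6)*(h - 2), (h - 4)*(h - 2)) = h - 2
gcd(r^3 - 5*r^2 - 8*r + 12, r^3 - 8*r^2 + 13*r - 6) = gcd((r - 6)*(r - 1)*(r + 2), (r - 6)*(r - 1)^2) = r^2 - 7*r + 6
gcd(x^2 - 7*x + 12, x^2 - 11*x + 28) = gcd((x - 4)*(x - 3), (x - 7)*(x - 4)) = x - 4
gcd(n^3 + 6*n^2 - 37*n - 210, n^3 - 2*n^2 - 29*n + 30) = n^2 - n - 30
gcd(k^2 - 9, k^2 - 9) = k^2 - 9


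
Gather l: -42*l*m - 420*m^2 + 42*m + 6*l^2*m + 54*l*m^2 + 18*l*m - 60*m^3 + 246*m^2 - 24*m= 6*l^2*m + l*(54*m^2 - 24*m) - 60*m^3 - 174*m^2 + 18*m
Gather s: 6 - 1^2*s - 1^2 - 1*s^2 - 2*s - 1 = -s^2 - 3*s + 4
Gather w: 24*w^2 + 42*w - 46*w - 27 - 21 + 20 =24*w^2 - 4*w - 28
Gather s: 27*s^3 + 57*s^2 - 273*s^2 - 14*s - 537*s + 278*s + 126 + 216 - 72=27*s^3 - 216*s^2 - 273*s + 270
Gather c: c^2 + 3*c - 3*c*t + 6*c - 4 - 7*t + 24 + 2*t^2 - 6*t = c^2 + c*(9 - 3*t) + 2*t^2 - 13*t + 20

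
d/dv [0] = 0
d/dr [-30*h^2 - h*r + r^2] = -h + 2*r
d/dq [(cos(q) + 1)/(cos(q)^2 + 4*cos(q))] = (sin(q) + 4*sin(q)/cos(q)^2 + 2*tan(q))/(cos(q) + 4)^2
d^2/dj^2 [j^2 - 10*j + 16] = 2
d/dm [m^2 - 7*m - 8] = 2*m - 7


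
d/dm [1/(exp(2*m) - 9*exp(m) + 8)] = (9 - 2*exp(m))*exp(m)/(exp(2*m) - 9*exp(m) + 8)^2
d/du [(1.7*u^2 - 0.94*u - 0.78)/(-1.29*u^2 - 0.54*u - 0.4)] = (-2.1306*u^2 - 3.3724*u - 0.0452)/(1.6641*u^4 + 1.3932*u^3 + 1.3236*u^2 + 0.432*u + 0.16)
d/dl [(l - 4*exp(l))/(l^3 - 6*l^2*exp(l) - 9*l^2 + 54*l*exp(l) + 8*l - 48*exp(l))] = ((1 - 4*exp(l))*(l^3 - 6*l^2*exp(l) - 9*l^2 + 54*l*exp(l) + 8*l - 48*exp(l)) - (l - 4*exp(l))*(-6*l^2*exp(l) + 3*l^2 + 42*l*exp(l) - 18*l + 6*exp(l) + 8))/(l^3 - 6*l^2*exp(l) - 9*l^2 + 54*l*exp(l) + 8*l - 48*exp(l))^2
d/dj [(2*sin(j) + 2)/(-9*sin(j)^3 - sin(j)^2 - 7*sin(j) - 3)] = 4*(9*sin(j)^3 + 14*sin(j)^2 + sin(j) + 2)*cos(j)/(9*sin(j)^3 + sin(j)^2 + 7*sin(j) + 3)^2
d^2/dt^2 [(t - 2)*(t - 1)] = 2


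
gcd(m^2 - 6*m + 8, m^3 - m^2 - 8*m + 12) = m - 2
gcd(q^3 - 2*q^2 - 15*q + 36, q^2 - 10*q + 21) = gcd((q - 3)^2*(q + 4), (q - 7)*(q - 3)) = q - 3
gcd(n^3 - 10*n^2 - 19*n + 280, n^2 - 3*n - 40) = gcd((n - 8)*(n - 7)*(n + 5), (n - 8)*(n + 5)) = n^2 - 3*n - 40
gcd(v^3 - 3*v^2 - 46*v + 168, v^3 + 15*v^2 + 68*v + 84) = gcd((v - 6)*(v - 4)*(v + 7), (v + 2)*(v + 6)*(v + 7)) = v + 7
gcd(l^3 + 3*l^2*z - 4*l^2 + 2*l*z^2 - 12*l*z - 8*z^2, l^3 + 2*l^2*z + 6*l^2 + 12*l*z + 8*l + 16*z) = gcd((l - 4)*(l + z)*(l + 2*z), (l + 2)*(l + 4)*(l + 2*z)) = l + 2*z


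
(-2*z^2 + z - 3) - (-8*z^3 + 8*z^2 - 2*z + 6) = 8*z^3 - 10*z^2 + 3*z - 9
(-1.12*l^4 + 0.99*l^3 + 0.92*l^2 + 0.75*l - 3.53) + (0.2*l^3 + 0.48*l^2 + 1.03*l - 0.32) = -1.12*l^4 + 1.19*l^3 + 1.4*l^2 + 1.78*l - 3.85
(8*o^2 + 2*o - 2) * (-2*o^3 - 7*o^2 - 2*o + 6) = -16*o^5 - 60*o^4 - 26*o^3 + 58*o^2 + 16*o - 12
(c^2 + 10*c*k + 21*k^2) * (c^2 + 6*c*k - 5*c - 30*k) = c^4 + 16*c^3*k - 5*c^3 + 81*c^2*k^2 - 80*c^2*k + 126*c*k^3 - 405*c*k^2 - 630*k^3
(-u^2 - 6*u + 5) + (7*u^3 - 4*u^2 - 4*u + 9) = 7*u^3 - 5*u^2 - 10*u + 14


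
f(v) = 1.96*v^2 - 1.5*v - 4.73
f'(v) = 3.92*v - 1.5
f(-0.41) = -3.79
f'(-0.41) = -3.11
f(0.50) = -4.99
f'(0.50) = 0.46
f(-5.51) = 63.04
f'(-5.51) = -23.10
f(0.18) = -4.94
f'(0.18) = -0.79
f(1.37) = -3.11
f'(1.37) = 3.87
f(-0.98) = -1.38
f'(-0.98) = -5.34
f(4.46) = 27.57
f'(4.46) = 15.98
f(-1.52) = 2.08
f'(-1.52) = -7.46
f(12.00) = 259.51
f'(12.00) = 45.54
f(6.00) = 56.83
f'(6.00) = 22.02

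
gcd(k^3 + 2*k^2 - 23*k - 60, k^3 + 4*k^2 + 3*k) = k + 3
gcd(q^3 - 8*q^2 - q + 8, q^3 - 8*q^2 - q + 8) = q^3 - 8*q^2 - q + 8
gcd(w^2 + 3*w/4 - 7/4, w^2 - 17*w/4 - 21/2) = w + 7/4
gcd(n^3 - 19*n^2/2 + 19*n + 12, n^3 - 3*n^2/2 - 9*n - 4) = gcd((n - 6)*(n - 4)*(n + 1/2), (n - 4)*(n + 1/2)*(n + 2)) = n^2 - 7*n/2 - 2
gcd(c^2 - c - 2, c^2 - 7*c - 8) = c + 1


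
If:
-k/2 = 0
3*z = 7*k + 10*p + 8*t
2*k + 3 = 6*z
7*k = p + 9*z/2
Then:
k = 0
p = -9/4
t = 3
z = 1/2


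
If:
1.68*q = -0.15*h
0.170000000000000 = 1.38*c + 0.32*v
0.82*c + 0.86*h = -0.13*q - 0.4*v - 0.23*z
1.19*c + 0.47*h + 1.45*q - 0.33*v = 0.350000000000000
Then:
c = 0.0310173577178117*z + 0.205150971257046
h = -0.238013898355321*z - 0.0316343670110059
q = 0.0212512409245822*z + 0.0028244970545541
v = -0.133762355158063*z - 0.353463563546012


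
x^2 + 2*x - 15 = (x - 3)*(x + 5)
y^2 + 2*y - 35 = (y - 5)*(y + 7)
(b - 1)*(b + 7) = b^2 + 6*b - 7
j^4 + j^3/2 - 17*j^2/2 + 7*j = j*(j - 2)*(j - 1)*(j + 7/2)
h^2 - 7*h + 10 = (h - 5)*(h - 2)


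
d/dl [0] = 0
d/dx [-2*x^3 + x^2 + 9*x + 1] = -6*x^2 + 2*x + 9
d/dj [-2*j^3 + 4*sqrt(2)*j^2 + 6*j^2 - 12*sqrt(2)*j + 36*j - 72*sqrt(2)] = -6*j^2 + 8*sqrt(2)*j + 12*j - 12*sqrt(2) + 36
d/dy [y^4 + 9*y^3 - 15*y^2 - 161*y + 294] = 4*y^3 + 27*y^2 - 30*y - 161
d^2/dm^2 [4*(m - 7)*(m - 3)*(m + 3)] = 24*m - 56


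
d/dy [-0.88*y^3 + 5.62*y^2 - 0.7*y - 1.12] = -2.64*y^2 + 11.24*y - 0.7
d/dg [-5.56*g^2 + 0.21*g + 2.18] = 0.21 - 11.12*g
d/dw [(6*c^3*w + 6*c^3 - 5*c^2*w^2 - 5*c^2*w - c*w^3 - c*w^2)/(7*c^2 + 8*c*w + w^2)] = c*(42*c^4 - 70*c^3*w - 83*c^3 - 67*c^2*w^2 - 26*c^2*w - 16*c*w^3 - 3*c*w^2 - w^4)/(49*c^4 + 112*c^3*w + 78*c^2*w^2 + 16*c*w^3 + w^4)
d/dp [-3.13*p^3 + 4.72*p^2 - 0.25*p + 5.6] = -9.39*p^2 + 9.44*p - 0.25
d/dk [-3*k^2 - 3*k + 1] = -6*k - 3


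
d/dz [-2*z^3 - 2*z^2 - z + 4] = -6*z^2 - 4*z - 1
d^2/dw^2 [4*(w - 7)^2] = 8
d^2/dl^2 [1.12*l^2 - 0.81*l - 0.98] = 2.24000000000000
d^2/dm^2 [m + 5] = 0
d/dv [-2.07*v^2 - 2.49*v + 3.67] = -4.14*v - 2.49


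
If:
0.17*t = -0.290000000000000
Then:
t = -1.71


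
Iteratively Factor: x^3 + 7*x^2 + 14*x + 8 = (x + 4)*(x^2 + 3*x + 2) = (x + 2)*(x + 4)*(x + 1)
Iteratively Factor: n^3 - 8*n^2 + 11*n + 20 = (n - 4)*(n^2 - 4*n - 5) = (n - 4)*(n + 1)*(n - 5)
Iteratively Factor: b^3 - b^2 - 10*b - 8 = (b + 2)*(b^2 - 3*b - 4) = (b + 1)*(b + 2)*(b - 4)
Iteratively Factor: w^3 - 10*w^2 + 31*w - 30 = (w - 2)*(w^2 - 8*w + 15) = (w - 3)*(w - 2)*(w - 5)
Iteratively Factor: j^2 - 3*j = (j - 3)*(j)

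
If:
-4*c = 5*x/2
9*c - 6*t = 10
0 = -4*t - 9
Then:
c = -7/18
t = -9/4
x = 28/45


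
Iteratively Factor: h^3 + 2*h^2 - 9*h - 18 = (h + 2)*(h^2 - 9) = (h + 2)*(h + 3)*(h - 3)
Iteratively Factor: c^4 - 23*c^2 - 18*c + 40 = (c + 2)*(c^3 - 2*c^2 - 19*c + 20) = (c + 2)*(c + 4)*(c^2 - 6*c + 5) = (c - 1)*(c + 2)*(c + 4)*(c - 5)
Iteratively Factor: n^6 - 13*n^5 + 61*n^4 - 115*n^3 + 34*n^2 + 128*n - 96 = (n - 4)*(n^5 - 9*n^4 + 25*n^3 - 15*n^2 - 26*n + 24) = (n - 4)*(n - 3)*(n^4 - 6*n^3 + 7*n^2 + 6*n - 8) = (n - 4)*(n - 3)*(n - 2)*(n^3 - 4*n^2 - n + 4) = (n - 4)*(n - 3)*(n - 2)*(n + 1)*(n^2 - 5*n + 4) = (n - 4)^2*(n - 3)*(n - 2)*(n + 1)*(n - 1)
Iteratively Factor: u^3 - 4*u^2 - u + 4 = (u - 4)*(u^2 - 1) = (u - 4)*(u + 1)*(u - 1)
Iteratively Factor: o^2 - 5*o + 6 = (o - 2)*(o - 3)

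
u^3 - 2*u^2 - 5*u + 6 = (u - 3)*(u - 1)*(u + 2)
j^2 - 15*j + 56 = (j - 8)*(j - 7)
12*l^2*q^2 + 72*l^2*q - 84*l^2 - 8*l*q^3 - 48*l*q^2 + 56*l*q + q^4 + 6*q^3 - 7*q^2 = (-6*l + q)*(-2*l + q)*(q - 1)*(q + 7)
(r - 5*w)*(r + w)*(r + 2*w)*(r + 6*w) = r^4 + 4*r^3*w - 25*r^2*w^2 - 88*r*w^3 - 60*w^4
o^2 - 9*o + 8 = (o - 8)*(o - 1)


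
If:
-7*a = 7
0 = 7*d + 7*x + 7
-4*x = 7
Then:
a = -1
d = 3/4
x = -7/4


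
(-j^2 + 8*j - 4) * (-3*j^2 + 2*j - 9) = 3*j^4 - 26*j^3 + 37*j^2 - 80*j + 36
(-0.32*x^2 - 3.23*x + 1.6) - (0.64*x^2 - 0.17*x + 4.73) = -0.96*x^2 - 3.06*x - 3.13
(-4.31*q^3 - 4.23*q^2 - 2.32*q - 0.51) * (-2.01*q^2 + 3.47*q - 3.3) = 8.6631*q^5 - 6.4534*q^4 + 4.20809999999999*q^3 + 6.9337*q^2 + 5.8863*q + 1.683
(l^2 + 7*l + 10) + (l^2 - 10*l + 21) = 2*l^2 - 3*l + 31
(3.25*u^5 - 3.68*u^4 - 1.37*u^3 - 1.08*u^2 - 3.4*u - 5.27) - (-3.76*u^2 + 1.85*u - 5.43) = 3.25*u^5 - 3.68*u^4 - 1.37*u^3 + 2.68*u^2 - 5.25*u + 0.16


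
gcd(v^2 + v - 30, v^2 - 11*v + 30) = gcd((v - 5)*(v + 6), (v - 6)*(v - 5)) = v - 5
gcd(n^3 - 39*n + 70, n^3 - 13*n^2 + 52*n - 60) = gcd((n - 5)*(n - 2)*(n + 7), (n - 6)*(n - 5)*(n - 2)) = n^2 - 7*n + 10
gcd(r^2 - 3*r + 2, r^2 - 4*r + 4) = r - 2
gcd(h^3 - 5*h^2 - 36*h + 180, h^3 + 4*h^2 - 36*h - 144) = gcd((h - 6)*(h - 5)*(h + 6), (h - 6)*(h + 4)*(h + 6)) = h^2 - 36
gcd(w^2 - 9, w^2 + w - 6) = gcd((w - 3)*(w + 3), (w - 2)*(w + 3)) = w + 3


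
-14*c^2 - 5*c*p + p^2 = (-7*c + p)*(2*c + p)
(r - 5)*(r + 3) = r^2 - 2*r - 15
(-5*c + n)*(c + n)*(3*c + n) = -15*c^3 - 17*c^2*n - c*n^2 + n^3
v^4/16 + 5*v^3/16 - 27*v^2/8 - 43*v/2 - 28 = (v/4 + 1/2)*(v/4 + 1)*(v - 8)*(v + 7)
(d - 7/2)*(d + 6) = d^2 + 5*d/2 - 21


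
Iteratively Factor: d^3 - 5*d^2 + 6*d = (d - 2)*(d^2 - 3*d) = (d - 3)*(d - 2)*(d)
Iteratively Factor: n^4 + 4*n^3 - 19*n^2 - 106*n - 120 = (n + 3)*(n^3 + n^2 - 22*n - 40) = (n + 2)*(n + 3)*(n^2 - n - 20) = (n + 2)*(n + 3)*(n + 4)*(n - 5)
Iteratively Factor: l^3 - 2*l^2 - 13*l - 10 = (l + 1)*(l^2 - 3*l - 10) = (l + 1)*(l + 2)*(l - 5)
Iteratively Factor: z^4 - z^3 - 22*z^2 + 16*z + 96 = (z + 4)*(z^3 - 5*z^2 - 2*z + 24) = (z - 4)*(z + 4)*(z^2 - z - 6) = (z - 4)*(z - 3)*(z + 4)*(z + 2)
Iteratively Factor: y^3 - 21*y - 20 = (y + 4)*(y^2 - 4*y - 5) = (y + 1)*(y + 4)*(y - 5)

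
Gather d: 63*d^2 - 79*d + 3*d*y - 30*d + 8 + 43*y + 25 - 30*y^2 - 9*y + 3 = 63*d^2 + d*(3*y - 109) - 30*y^2 + 34*y + 36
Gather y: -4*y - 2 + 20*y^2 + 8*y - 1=20*y^2 + 4*y - 3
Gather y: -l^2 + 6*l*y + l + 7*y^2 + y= -l^2 + l + 7*y^2 + y*(6*l + 1)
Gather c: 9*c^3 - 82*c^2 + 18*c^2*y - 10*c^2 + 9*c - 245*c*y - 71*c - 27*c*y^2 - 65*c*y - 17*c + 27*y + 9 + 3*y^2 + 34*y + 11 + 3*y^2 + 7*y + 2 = 9*c^3 + c^2*(18*y - 92) + c*(-27*y^2 - 310*y - 79) + 6*y^2 + 68*y + 22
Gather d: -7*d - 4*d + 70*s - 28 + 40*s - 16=-11*d + 110*s - 44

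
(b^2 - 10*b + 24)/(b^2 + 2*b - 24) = (b - 6)/(b + 6)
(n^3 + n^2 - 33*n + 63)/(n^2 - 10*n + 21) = (n^2 + 4*n - 21)/(n - 7)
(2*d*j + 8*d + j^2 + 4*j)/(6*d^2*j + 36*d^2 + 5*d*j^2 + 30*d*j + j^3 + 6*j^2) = (j + 4)/(3*d*j + 18*d + j^2 + 6*j)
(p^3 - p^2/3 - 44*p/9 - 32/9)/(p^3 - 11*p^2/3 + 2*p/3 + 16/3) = (p + 4/3)/(p - 2)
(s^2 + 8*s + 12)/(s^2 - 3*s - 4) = (s^2 + 8*s + 12)/(s^2 - 3*s - 4)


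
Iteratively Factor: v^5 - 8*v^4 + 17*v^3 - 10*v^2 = (v)*(v^4 - 8*v^3 + 17*v^2 - 10*v) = v*(v - 1)*(v^3 - 7*v^2 + 10*v) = v*(v - 2)*(v - 1)*(v^2 - 5*v) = v^2*(v - 2)*(v - 1)*(v - 5)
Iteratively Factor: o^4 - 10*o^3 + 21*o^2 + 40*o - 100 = (o - 5)*(o^3 - 5*o^2 - 4*o + 20) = (o - 5)*(o - 2)*(o^2 - 3*o - 10) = (o - 5)^2*(o - 2)*(o + 2)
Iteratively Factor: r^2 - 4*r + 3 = (r - 1)*(r - 3)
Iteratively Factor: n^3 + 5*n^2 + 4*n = (n + 1)*(n^2 + 4*n) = (n + 1)*(n + 4)*(n)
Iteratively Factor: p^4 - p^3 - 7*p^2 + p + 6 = (p - 3)*(p^3 + 2*p^2 - p - 2) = (p - 3)*(p - 1)*(p^2 + 3*p + 2) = (p - 3)*(p - 1)*(p + 2)*(p + 1)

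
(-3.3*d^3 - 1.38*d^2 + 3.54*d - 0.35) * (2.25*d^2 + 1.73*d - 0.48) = -7.425*d^5 - 8.814*d^4 + 7.1616*d^3 + 5.9991*d^2 - 2.3047*d + 0.168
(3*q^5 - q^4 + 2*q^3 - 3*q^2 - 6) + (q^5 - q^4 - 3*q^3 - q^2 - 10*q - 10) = 4*q^5 - 2*q^4 - q^3 - 4*q^2 - 10*q - 16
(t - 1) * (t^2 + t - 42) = t^3 - 43*t + 42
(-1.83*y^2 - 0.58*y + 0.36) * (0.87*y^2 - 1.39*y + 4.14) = -1.5921*y^4 + 2.0391*y^3 - 6.4568*y^2 - 2.9016*y + 1.4904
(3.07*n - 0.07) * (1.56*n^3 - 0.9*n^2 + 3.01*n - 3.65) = 4.7892*n^4 - 2.8722*n^3 + 9.3037*n^2 - 11.4162*n + 0.2555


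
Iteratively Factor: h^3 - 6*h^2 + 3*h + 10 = (h + 1)*(h^2 - 7*h + 10) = (h - 5)*(h + 1)*(h - 2)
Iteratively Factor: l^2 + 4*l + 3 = (l + 3)*(l + 1)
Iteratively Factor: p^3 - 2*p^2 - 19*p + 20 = (p - 1)*(p^2 - p - 20) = (p - 5)*(p - 1)*(p + 4)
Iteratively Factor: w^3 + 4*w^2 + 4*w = (w)*(w^2 + 4*w + 4) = w*(w + 2)*(w + 2)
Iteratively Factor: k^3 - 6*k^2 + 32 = (k - 4)*(k^2 - 2*k - 8) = (k - 4)^2*(k + 2)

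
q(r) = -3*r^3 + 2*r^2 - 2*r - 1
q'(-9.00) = -767.00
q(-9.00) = 2366.00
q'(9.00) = -695.00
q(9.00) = -2044.00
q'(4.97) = -204.43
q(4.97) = -329.83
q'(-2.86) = -87.06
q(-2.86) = 91.26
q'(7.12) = -429.77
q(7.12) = -996.68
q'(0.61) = -2.91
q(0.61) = -2.16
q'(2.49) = -47.84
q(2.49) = -39.89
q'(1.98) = -29.36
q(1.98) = -20.41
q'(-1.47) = -27.33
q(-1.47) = 15.79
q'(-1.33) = -23.24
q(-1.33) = 12.26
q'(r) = -9*r^2 + 4*r - 2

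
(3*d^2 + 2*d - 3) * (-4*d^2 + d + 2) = -12*d^4 - 5*d^3 + 20*d^2 + d - 6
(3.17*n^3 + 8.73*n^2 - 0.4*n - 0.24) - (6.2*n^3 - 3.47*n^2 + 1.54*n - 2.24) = -3.03*n^3 + 12.2*n^2 - 1.94*n + 2.0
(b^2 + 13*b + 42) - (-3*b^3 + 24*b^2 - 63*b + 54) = 3*b^3 - 23*b^2 + 76*b - 12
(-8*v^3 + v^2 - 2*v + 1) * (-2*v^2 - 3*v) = 16*v^5 + 22*v^4 + v^3 + 4*v^2 - 3*v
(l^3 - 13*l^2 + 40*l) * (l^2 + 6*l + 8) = l^5 - 7*l^4 - 30*l^3 + 136*l^2 + 320*l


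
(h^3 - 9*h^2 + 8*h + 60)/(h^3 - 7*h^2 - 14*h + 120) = (h + 2)/(h + 4)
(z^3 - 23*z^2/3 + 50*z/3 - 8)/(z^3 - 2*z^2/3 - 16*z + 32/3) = (z - 3)/(z + 4)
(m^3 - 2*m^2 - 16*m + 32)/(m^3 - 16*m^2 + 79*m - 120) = (m^3 - 2*m^2 - 16*m + 32)/(m^3 - 16*m^2 + 79*m - 120)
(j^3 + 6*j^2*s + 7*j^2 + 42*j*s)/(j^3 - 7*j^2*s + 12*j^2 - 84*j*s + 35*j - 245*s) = j*(-j - 6*s)/(-j^2 + 7*j*s - 5*j + 35*s)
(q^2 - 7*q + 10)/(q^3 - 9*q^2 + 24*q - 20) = 1/(q - 2)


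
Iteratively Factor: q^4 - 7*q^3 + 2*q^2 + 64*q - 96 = (q - 2)*(q^3 - 5*q^2 - 8*q + 48) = (q - 4)*(q - 2)*(q^2 - q - 12) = (q - 4)*(q - 2)*(q + 3)*(q - 4)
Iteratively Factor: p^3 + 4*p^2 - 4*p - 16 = (p + 4)*(p^2 - 4) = (p + 2)*(p + 4)*(p - 2)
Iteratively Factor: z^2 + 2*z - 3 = (z + 3)*(z - 1)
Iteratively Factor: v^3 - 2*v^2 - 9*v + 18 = (v - 2)*(v^2 - 9) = (v - 2)*(v + 3)*(v - 3)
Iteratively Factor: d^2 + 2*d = (d)*(d + 2)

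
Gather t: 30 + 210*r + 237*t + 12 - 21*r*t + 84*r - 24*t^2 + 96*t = 294*r - 24*t^2 + t*(333 - 21*r) + 42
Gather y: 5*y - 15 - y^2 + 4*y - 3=-y^2 + 9*y - 18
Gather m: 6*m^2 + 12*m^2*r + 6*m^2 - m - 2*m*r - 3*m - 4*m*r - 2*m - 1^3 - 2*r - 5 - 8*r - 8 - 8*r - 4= m^2*(12*r + 12) + m*(-6*r - 6) - 18*r - 18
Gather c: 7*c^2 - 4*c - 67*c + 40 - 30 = 7*c^2 - 71*c + 10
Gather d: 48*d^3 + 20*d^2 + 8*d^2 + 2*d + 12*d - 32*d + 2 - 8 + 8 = 48*d^3 + 28*d^2 - 18*d + 2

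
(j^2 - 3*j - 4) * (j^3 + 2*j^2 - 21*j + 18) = j^5 - j^4 - 31*j^3 + 73*j^2 + 30*j - 72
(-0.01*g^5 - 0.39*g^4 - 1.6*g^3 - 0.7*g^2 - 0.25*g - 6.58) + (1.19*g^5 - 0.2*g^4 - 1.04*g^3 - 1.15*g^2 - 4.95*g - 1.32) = 1.18*g^5 - 0.59*g^4 - 2.64*g^3 - 1.85*g^2 - 5.2*g - 7.9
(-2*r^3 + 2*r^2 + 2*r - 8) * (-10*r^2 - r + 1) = 20*r^5 - 18*r^4 - 24*r^3 + 80*r^2 + 10*r - 8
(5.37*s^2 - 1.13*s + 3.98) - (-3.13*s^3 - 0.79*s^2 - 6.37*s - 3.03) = 3.13*s^3 + 6.16*s^2 + 5.24*s + 7.01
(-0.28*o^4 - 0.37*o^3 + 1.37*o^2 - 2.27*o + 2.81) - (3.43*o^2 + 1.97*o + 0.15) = -0.28*o^4 - 0.37*o^3 - 2.06*o^2 - 4.24*o + 2.66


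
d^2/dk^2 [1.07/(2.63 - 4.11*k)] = -36.149094/(4.11*k - 2.63)^3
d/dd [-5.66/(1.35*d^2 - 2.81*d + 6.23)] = (15.282*d - 15.9046)/(1.35*d^2 - 2.81*d + 6.23)^2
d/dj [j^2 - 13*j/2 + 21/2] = 2*j - 13/2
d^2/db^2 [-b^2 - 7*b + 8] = -2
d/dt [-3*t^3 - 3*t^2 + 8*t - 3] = -9*t^2 - 6*t + 8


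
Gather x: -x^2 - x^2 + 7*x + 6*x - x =-2*x^2 + 12*x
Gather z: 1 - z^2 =1 - z^2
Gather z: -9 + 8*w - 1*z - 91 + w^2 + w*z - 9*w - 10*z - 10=w^2 - w + z*(w - 11) - 110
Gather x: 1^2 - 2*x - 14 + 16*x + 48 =14*x + 35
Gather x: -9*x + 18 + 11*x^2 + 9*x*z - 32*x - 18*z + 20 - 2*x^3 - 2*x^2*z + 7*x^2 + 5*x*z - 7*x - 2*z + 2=-2*x^3 + x^2*(18 - 2*z) + x*(14*z - 48) - 20*z + 40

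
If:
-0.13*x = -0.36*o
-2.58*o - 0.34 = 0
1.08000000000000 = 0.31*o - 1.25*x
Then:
No Solution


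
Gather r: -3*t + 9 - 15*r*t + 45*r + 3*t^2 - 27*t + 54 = r*(45 - 15*t) + 3*t^2 - 30*t + 63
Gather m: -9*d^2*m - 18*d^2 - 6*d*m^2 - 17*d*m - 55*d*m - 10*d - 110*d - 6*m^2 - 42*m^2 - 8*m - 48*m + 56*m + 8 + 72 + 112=-18*d^2 - 120*d + m^2*(-6*d - 48) + m*(-9*d^2 - 72*d) + 192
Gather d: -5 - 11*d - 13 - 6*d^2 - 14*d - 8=-6*d^2 - 25*d - 26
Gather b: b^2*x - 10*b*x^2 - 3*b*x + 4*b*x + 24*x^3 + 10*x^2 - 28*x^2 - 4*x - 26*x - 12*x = b^2*x + b*(-10*x^2 + x) + 24*x^3 - 18*x^2 - 42*x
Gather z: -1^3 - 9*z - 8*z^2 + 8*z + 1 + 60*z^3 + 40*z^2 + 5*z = 60*z^3 + 32*z^2 + 4*z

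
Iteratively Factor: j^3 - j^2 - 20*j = (j - 5)*(j^2 + 4*j) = j*(j - 5)*(j + 4)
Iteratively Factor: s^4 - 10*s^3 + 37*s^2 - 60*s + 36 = (s - 3)*(s^3 - 7*s^2 + 16*s - 12) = (s - 3)*(s - 2)*(s^2 - 5*s + 6) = (s - 3)*(s - 2)^2*(s - 3)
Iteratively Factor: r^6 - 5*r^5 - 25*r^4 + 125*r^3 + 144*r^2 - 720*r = (r - 5)*(r^5 - 25*r^3 + 144*r) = (r - 5)*(r + 4)*(r^4 - 4*r^3 - 9*r^2 + 36*r) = (r - 5)*(r - 3)*(r + 4)*(r^3 - r^2 - 12*r) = (r - 5)*(r - 3)*(r + 3)*(r + 4)*(r^2 - 4*r) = r*(r - 5)*(r - 3)*(r + 3)*(r + 4)*(r - 4)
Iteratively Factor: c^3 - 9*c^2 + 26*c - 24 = (c - 2)*(c^2 - 7*c + 12) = (c - 3)*(c - 2)*(c - 4)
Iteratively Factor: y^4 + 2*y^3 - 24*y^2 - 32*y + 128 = (y + 4)*(y^3 - 2*y^2 - 16*y + 32) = (y - 2)*(y + 4)*(y^2 - 16) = (y - 2)*(y + 4)^2*(y - 4)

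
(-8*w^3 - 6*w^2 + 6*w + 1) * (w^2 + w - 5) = -8*w^5 - 14*w^4 + 40*w^3 + 37*w^2 - 29*w - 5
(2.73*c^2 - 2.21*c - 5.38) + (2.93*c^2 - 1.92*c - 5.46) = 5.66*c^2 - 4.13*c - 10.84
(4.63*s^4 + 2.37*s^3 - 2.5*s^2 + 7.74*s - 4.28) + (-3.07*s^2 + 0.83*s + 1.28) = 4.63*s^4 + 2.37*s^3 - 5.57*s^2 + 8.57*s - 3.0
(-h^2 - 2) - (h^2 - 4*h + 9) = -2*h^2 + 4*h - 11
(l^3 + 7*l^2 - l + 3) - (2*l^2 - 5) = l^3 + 5*l^2 - l + 8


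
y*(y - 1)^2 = y^3 - 2*y^2 + y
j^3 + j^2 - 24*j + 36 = (j - 3)*(j - 2)*(j + 6)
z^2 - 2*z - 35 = (z - 7)*(z + 5)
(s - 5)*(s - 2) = s^2 - 7*s + 10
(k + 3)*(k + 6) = k^2 + 9*k + 18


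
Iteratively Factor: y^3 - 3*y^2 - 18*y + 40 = (y + 4)*(y^2 - 7*y + 10) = (y - 2)*(y + 4)*(y - 5)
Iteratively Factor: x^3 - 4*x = (x - 2)*(x^2 + 2*x) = x*(x - 2)*(x + 2)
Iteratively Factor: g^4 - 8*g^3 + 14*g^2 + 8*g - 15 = (g - 3)*(g^3 - 5*g^2 - g + 5) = (g - 3)*(g - 1)*(g^2 - 4*g - 5) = (g - 3)*(g - 1)*(g + 1)*(g - 5)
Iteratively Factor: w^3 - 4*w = (w - 2)*(w^2 + 2*w) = (w - 2)*(w + 2)*(w)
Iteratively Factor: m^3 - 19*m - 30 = (m + 3)*(m^2 - 3*m - 10) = (m + 2)*(m + 3)*(m - 5)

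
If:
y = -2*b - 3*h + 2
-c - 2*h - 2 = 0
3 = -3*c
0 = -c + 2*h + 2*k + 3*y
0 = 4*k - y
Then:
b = 7/4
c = -1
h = -1/2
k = 0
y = 0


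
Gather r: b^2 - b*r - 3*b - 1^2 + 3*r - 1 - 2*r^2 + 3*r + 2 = b^2 - 3*b - 2*r^2 + r*(6 - b)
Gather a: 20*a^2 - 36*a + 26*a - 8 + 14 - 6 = 20*a^2 - 10*a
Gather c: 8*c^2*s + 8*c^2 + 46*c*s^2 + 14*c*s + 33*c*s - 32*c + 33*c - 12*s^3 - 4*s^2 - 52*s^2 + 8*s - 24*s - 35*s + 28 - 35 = c^2*(8*s + 8) + c*(46*s^2 + 47*s + 1) - 12*s^3 - 56*s^2 - 51*s - 7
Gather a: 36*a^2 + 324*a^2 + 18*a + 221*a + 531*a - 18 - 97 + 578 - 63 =360*a^2 + 770*a + 400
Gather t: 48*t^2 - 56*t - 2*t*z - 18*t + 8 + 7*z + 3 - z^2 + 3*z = 48*t^2 + t*(-2*z - 74) - z^2 + 10*z + 11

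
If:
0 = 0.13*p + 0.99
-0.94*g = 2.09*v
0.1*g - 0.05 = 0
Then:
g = 0.50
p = -7.62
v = -0.22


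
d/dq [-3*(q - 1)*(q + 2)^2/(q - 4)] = 3*(q + 2)*(-3*q*(q - 4) + (q - 1)*(q + 2))/(q - 4)^2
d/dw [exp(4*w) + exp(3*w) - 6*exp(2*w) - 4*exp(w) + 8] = (4*exp(3*w) + 3*exp(2*w) - 12*exp(w) - 4)*exp(w)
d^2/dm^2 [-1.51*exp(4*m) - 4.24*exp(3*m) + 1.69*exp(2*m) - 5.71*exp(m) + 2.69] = (-24.16*exp(3*m) - 38.16*exp(2*m) + 6.76*exp(m) - 5.71)*exp(m)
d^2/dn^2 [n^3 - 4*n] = 6*n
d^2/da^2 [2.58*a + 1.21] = 0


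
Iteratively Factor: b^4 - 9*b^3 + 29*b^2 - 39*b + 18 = (b - 1)*(b^3 - 8*b^2 + 21*b - 18) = (b - 2)*(b - 1)*(b^2 - 6*b + 9) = (b - 3)*(b - 2)*(b - 1)*(b - 3)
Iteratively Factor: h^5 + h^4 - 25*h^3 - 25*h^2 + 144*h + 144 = (h - 3)*(h^4 + 4*h^3 - 13*h^2 - 64*h - 48) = (h - 3)*(h + 1)*(h^3 + 3*h^2 - 16*h - 48) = (h - 4)*(h - 3)*(h + 1)*(h^2 + 7*h + 12) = (h - 4)*(h - 3)*(h + 1)*(h + 3)*(h + 4)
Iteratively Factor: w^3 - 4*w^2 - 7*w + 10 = (w - 1)*(w^2 - 3*w - 10) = (w - 5)*(w - 1)*(w + 2)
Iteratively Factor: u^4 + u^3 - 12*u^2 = (u - 3)*(u^3 + 4*u^2) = (u - 3)*(u + 4)*(u^2) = u*(u - 3)*(u + 4)*(u)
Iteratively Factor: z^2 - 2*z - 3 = (z + 1)*(z - 3)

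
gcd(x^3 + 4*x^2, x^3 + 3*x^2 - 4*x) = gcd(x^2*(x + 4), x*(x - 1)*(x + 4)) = x^2 + 4*x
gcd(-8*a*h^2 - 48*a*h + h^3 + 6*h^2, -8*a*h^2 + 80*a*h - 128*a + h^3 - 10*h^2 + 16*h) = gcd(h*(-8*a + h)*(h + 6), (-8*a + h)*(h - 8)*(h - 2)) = 8*a - h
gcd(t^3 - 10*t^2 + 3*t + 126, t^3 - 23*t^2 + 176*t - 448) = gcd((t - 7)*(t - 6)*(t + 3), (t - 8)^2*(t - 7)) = t - 7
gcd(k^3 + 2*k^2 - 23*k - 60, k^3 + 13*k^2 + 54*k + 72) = k^2 + 7*k + 12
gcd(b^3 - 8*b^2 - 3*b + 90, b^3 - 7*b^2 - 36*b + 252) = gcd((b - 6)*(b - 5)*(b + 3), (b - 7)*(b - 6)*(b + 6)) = b - 6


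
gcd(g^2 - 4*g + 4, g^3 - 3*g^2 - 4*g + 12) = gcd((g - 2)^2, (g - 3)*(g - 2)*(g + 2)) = g - 2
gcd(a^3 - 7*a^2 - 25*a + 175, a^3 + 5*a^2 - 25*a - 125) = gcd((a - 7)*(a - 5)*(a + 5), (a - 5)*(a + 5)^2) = a^2 - 25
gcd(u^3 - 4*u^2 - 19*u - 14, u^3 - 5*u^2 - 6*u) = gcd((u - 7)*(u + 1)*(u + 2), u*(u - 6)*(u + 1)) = u + 1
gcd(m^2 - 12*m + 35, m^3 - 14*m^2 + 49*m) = m - 7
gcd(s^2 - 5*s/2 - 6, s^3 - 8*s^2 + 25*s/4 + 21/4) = 1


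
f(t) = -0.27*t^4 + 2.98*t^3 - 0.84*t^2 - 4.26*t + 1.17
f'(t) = -1.08*t^3 + 8.94*t^2 - 1.68*t - 4.26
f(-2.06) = -24.53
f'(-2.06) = 46.58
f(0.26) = 0.06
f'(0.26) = -4.11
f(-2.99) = -94.84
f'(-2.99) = 109.56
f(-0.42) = 2.58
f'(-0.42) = -1.90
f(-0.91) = 1.92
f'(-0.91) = 5.49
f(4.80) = 147.61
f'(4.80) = 74.21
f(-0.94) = 1.75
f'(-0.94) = 6.12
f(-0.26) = 2.17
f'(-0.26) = -3.20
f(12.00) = -620.19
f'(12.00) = -603.30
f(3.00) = 39.42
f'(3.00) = 42.00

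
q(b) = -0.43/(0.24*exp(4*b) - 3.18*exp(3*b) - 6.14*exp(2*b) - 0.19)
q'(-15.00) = 0.00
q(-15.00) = 2.26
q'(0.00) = -0.10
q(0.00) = 0.05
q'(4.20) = 0.00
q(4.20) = -0.00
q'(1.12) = -0.01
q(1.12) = 0.00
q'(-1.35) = -0.98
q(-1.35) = 0.65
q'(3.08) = 0.00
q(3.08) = -0.00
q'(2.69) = 0.14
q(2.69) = 0.00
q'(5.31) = 0.00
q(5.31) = -0.00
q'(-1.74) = -1.18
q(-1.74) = 1.09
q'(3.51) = 0.00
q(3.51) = -0.00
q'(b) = -0.43*(-0.96*exp(4*b) + 9.54*exp(3*b) + 12.28*exp(2*b))/(0.24*exp(4*b) - 3.18*exp(3*b) - 6.14*exp(2*b) - 0.19)^2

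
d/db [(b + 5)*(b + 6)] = 2*b + 11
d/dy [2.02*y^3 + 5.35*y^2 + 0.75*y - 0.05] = 6.06*y^2 + 10.7*y + 0.75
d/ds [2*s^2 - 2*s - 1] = 4*s - 2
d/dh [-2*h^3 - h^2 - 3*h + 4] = -6*h^2 - 2*h - 3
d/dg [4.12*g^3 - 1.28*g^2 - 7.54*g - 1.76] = 12.36*g^2 - 2.56*g - 7.54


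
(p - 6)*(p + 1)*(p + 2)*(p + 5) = p^4 + 2*p^3 - 31*p^2 - 92*p - 60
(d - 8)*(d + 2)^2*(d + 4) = d^4 - 44*d^2 - 144*d - 128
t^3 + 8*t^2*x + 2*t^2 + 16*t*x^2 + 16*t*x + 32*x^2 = (t + 2)*(t + 4*x)^2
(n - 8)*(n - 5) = n^2 - 13*n + 40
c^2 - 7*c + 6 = (c - 6)*(c - 1)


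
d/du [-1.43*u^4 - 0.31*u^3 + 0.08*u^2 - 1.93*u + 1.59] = -5.72*u^3 - 0.93*u^2 + 0.16*u - 1.93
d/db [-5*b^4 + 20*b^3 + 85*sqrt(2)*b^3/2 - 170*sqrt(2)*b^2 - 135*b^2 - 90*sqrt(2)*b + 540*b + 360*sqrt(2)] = -20*b^3 + 60*b^2 + 255*sqrt(2)*b^2/2 - 340*sqrt(2)*b - 270*b - 90*sqrt(2) + 540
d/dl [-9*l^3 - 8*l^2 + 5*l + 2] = -27*l^2 - 16*l + 5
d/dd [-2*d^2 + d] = 1 - 4*d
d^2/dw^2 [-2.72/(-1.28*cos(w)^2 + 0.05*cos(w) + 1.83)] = (17.825792*(1 - cos(w)^2)^2 - 0.52224*cos(w)^3 + 34.405008*cos(w)^2 + 0.7956*cos(w) - 30.582048)/(-1.28*cos(w)^2 + 0.05*cos(w) + 1.83)^3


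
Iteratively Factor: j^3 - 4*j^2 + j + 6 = (j - 3)*(j^2 - j - 2) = (j - 3)*(j - 2)*(j + 1)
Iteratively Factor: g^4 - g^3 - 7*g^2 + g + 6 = (g - 1)*(g^3 - 7*g - 6) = (g - 1)*(g + 1)*(g^2 - g - 6) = (g - 1)*(g + 1)*(g + 2)*(g - 3)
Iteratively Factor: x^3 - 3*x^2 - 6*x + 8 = (x + 2)*(x^2 - 5*x + 4) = (x - 4)*(x + 2)*(x - 1)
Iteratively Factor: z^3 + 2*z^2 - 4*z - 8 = (z + 2)*(z^2 - 4) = (z - 2)*(z + 2)*(z + 2)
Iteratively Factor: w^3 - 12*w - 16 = (w + 2)*(w^2 - 2*w - 8) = (w - 4)*(w + 2)*(w + 2)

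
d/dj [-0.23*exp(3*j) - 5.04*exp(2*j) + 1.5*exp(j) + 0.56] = (-0.69*exp(2*j) - 10.08*exp(j) + 1.5)*exp(j)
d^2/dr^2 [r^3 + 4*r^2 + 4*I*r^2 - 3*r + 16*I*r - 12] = 6*r + 8 + 8*I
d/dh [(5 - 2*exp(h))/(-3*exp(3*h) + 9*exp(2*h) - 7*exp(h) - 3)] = (-12*exp(3*h) + 63*exp(2*h) - 90*exp(h) + 41)*exp(h)/(9*exp(6*h) - 54*exp(5*h) + 123*exp(4*h) - 108*exp(3*h) - 5*exp(2*h) + 42*exp(h) + 9)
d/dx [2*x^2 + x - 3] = 4*x + 1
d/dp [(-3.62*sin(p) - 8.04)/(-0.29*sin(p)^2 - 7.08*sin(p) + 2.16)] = (-4.6632*sin(p) + 0.5249*cos(2*p) - 65.2673)*cos(p)/(0.29*sin(p)^2 + 7.08*sin(p) - 2.16)^2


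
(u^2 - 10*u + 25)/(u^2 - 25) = (u - 5)/(u + 5)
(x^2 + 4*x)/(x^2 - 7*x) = (x + 4)/(x - 7)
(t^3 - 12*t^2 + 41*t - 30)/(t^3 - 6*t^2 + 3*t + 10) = (t^2 - 7*t + 6)/(t^2 - t - 2)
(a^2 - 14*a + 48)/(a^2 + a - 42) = (a - 8)/(a + 7)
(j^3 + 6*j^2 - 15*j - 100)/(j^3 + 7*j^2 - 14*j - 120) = (j + 5)/(j + 6)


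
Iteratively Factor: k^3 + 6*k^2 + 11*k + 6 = (k + 3)*(k^2 + 3*k + 2) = (k + 1)*(k + 3)*(k + 2)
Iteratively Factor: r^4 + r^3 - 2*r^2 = (r)*(r^3 + r^2 - 2*r) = r^2*(r^2 + r - 2) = r^2*(r + 2)*(r - 1)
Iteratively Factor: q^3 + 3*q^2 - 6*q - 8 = (q + 1)*(q^2 + 2*q - 8) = (q + 1)*(q + 4)*(q - 2)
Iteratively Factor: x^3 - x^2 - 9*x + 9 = (x - 3)*(x^2 + 2*x - 3) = (x - 3)*(x + 3)*(x - 1)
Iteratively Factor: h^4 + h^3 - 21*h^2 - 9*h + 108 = (h - 3)*(h^3 + 4*h^2 - 9*h - 36) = (h - 3)*(h + 4)*(h^2 - 9) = (h - 3)^2*(h + 4)*(h + 3)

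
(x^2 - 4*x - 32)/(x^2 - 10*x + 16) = (x + 4)/(x - 2)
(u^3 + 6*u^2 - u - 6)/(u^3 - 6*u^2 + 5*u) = (u^2 + 7*u + 6)/(u*(u - 5))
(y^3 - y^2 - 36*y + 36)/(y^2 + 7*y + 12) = (y^3 - y^2 - 36*y + 36)/(y^2 + 7*y + 12)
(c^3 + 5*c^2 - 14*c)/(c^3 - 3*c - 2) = c*(c + 7)/(c^2 + 2*c + 1)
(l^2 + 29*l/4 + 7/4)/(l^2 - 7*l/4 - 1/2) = (l + 7)/(l - 2)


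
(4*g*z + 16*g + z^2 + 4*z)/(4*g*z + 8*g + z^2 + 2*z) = (z + 4)/(z + 2)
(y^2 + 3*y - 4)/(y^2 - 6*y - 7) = (-y^2 - 3*y + 4)/(-y^2 + 6*y + 7)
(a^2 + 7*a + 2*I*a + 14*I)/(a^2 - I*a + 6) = (a + 7)/(a - 3*I)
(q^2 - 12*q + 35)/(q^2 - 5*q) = (q - 7)/q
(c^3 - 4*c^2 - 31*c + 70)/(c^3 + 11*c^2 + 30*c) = (c^2 - 9*c + 14)/(c*(c + 6))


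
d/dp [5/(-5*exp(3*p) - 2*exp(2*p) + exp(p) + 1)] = (75*exp(2*p) + 20*exp(p) - 5)*exp(p)/(5*exp(3*p) + 2*exp(2*p) - exp(p) - 1)^2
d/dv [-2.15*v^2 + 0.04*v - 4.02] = 0.04 - 4.3*v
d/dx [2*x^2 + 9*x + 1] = 4*x + 9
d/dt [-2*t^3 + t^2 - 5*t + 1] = -6*t^2 + 2*t - 5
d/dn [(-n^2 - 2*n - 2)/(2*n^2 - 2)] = (n^2 + 3*n + 1)/(n^4 - 2*n^2 + 1)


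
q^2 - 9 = (q - 3)*(q + 3)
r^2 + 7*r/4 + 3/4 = (r + 3/4)*(r + 1)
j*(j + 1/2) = j^2 + j/2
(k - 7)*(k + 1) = k^2 - 6*k - 7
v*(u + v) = u*v + v^2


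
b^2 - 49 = (b - 7)*(b + 7)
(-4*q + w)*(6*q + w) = -24*q^2 + 2*q*w + w^2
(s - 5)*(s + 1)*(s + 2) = s^3 - 2*s^2 - 13*s - 10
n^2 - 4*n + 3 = (n - 3)*(n - 1)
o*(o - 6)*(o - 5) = o^3 - 11*o^2 + 30*o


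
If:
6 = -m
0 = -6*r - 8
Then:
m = -6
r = -4/3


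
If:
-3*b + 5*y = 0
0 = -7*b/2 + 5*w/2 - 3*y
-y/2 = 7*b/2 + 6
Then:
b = -30/19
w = -318/95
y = -18/19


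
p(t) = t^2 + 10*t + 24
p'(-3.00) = 4.00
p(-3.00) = 3.00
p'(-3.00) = 4.00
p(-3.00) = 3.00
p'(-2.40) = 5.20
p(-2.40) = 5.76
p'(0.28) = 10.56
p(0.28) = 26.88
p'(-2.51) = 4.98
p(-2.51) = 5.20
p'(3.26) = 16.52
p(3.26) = 67.23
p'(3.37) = 16.74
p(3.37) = 69.06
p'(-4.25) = 1.50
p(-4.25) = -0.44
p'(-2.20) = 5.60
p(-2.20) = 6.84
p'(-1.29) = 7.42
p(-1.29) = 12.76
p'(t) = 2*t + 10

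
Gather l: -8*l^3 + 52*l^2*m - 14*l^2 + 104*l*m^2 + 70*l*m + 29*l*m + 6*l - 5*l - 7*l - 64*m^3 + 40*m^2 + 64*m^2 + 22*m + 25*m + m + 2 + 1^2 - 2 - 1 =-8*l^3 + l^2*(52*m - 14) + l*(104*m^2 + 99*m - 6) - 64*m^3 + 104*m^2 + 48*m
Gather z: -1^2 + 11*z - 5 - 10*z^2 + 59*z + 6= -10*z^2 + 70*z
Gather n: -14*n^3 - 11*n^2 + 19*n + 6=-14*n^3 - 11*n^2 + 19*n + 6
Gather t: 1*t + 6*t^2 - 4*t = 6*t^2 - 3*t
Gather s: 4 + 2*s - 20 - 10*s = -8*s - 16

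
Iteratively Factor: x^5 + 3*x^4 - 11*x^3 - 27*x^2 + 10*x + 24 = (x + 2)*(x^4 + x^3 - 13*x^2 - x + 12) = (x - 3)*(x + 2)*(x^3 + 4*x^2 - x - 4) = (x - 3)*(x - 1)*(x + 2)*(x^2 + 5*x + 4) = (x - 3)*(x - 1)*(x + 1)*(x + 2)*(x + 4)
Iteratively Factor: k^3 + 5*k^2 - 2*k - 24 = (k + 3)*(k^2 + 2*k - 8) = (k - 2)*(k + 3)*(k + 4)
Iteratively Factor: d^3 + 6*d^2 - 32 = (d + 4)*(d^2 + 2*d - 8) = (d + 4)^2*(d - 2)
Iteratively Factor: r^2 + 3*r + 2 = (r + 2)*(r + 1)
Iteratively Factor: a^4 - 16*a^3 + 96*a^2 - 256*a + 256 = (a - 4)*(a^3 - 12*a^2 + 48*a - 64) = (a - 4)^2*(a^2 - 8*a + 16) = (a - 4)^3*(a - 4)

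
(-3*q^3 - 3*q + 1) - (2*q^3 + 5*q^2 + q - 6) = -5*q^3 - 5*q^2 - 4*q + 7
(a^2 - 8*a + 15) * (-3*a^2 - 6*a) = -3*a^4 + 18*a^3 + 3*a^2 - 90*a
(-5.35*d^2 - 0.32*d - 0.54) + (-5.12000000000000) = -5.35*d^2 - 0.32*d - 5.66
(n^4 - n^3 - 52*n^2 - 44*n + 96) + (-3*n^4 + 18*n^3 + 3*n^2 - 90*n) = -2*n^4 + 17*n^3 - 49*n^2 - 134*n + 96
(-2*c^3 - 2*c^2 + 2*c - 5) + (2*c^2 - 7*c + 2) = -2*c^3 - 5*c - 3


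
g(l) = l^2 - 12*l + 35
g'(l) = 2*l - 12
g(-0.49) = 41.12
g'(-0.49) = -12.98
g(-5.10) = 122.21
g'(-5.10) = -22.20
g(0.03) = 34.64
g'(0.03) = -11.94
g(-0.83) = 45.65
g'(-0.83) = -13.66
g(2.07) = 14.44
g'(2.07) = -7.86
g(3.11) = 7.35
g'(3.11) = -5.78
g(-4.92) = 118.25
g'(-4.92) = -21.84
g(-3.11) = 81.99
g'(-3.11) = -18.22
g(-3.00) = 80.00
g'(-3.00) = -18.00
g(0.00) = 35.00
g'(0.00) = -12.00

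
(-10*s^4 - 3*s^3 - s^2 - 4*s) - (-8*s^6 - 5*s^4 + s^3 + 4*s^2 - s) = 8*s^6 - 5*s^4 - 4*s^3 - 5*s^2 - 3*s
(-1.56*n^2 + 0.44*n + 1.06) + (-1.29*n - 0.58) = -1.56*n^2 - 0.85*n + 0.48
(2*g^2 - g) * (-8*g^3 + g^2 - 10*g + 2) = -16*g^5 + 10*g^4 - 21*g^3 + 14*g^2 - 2*g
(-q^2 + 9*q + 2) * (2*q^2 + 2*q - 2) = -2*q^4 + 16*q^3 + 24*q^2 - 14*q - 4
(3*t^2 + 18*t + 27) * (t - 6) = 3*t^3 - 81*t - 162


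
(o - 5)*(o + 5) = o^2 - 25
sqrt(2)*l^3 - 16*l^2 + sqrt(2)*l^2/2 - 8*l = l*(l - 8*sqrt(2))*(sqrt(2)*l + sqrt(2)/2)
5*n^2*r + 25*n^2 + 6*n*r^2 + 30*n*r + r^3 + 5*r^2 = (n + r)*(5*n + r)*(r + 5)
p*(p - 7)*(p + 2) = p^3 - 5*p^2 - 14*p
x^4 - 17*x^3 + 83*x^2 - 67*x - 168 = (x - 8)*(x - 7)*(x - 3)*(x + 1)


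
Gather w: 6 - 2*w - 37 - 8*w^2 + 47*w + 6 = -8*w^2 + 45*w - 25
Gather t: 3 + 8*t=8*t + 3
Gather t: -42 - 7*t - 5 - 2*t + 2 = -9*t - 45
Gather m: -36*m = -36*m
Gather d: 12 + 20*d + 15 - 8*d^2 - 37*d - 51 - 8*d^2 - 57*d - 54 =-16*d^2 - 74*d - 78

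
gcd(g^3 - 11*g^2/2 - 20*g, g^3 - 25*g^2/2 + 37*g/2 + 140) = g^2 - 11*g/2 - 20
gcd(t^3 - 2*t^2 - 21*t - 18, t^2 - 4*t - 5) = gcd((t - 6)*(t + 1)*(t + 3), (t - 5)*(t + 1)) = t + 1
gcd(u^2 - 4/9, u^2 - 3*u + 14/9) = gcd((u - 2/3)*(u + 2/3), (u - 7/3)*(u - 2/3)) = u - 2/3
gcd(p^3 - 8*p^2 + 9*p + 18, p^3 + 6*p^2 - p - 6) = p + 1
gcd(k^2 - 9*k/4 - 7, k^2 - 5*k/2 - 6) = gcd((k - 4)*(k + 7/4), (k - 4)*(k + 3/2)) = k - 4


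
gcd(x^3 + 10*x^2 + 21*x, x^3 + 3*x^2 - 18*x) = x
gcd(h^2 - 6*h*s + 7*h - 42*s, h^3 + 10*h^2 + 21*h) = h + 7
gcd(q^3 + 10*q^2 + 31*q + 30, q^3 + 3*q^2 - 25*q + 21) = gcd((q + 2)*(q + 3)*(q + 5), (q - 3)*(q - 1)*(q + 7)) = 1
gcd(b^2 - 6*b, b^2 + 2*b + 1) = 1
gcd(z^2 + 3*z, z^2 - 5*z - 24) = z + 3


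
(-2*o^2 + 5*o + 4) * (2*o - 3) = -4*o^3 + 16*o^2 - 7*o - 12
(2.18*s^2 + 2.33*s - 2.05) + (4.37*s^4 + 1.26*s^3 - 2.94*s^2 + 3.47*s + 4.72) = 4.37*s^4 + 1.26*s^3 - 0.76*s^2 + 5.8*s + 2.67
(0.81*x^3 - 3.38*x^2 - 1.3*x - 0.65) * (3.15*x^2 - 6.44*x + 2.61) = 2.5515*x^5 - 15.8634*x^4 + 19.7863*x^3 - 2.4973*x^2 + 0.793000000000001*x - 1.6965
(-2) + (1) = -1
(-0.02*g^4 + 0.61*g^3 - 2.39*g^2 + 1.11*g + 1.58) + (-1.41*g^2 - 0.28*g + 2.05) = -0.02*g^4 + 0.61*g^3 - 3.8*g^2 + 0.83*g + 3.63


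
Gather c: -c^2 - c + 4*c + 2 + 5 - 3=-c^2 + 3*c + 4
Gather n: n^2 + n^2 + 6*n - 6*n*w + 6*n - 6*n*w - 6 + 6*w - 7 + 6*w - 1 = 2*n^2 + n*(12 - 12*w) + 12*w - 14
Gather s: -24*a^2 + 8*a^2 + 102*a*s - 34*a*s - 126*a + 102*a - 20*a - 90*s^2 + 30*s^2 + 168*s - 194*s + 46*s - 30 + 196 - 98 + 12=-16*a^2 - 44*a - 60*s^2 + s*(68*a + 20) + 80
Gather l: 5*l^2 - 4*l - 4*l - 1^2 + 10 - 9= 5*l^2 - 8*l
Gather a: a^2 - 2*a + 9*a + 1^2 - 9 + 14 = a^2 + 7*a + 6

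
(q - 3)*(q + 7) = q^2 + 4*q - 21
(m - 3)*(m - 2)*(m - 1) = m^3 - 6*m^2 + 11*m - 6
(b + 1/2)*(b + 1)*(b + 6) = b^3 + 15*b^2/2 + 19*b/2 + 3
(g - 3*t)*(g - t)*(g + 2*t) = g^3 - 2*g^2*t - 5*g*t^2 + 6*t^3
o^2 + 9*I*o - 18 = (o + 3*I)*(o + 6*I)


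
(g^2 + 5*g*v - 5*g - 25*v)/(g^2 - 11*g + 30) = (g + 5*v)/(g - 6)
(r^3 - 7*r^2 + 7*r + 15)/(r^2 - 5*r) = r - 2 - 3/r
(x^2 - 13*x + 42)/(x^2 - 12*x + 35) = (x - 6)/(x - 5)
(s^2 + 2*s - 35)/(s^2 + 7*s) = (s - 5)/s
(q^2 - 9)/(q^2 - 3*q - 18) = (q - 3)/(q - 6)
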